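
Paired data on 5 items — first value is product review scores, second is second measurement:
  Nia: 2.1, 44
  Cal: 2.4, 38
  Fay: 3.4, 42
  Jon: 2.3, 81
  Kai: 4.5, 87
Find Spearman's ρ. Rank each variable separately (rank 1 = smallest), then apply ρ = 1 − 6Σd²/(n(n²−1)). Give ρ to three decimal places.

Ranks of variable 1: 1, 3, 4, 2, 5
Ranks of variable 2: 3, 1, 2, 4, 5
d = r₁ − r₂: -2, 2, 2, -2, 0
d²: 4, 4, 4, 4, 0; Σd² = 16
ρ = 1 − 6·16/(5·24) = 1 − 96/120 = 0.200

0.200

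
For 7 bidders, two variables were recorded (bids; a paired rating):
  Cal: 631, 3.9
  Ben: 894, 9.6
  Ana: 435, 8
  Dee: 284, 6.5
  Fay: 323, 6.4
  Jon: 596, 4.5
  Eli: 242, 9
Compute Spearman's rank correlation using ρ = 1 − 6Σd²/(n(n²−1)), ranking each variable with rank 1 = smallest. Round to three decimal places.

Ranks of variable 1: 6, 7, 4, 2, 3, 5, 1
Ranks of variable 2: 1, 7, 5, 4, 3, 2, 6
d = r₁ − r₂: 5, 0, -1, -2, 0, 3, -5
d²: 25, 0, 1, 4, 0, 9, 25; Σd² = 64
ρ = 1 − 6·64/(7·48) = 1 − 384/336 = -0.143

-0.143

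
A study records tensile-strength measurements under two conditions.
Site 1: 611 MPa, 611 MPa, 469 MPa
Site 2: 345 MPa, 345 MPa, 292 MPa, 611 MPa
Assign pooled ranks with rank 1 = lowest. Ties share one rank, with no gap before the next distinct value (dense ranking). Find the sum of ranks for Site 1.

11

Sorted (ascending): 292, 345, 345, 469, 611, 611, 611
The 2 values of 345 share dense rank 2.
The 3 values of 611 share dense rank 4.
Remaining distinct values take the next consecutive integers.
Site 1 values → pooled ranks: 611→4, 611→4, 469→3
Rank sum = 4 + 4 + 3 = 11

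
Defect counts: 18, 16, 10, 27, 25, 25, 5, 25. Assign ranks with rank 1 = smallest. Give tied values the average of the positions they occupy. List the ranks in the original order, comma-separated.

Sorted (ascending): 5, 10, 16, 18, 25, 25, 25, 27
The 3 values of 25 occupy positions 5–7 → average rank 6.

4, 3, 2, 8, 6, 6, 1, 6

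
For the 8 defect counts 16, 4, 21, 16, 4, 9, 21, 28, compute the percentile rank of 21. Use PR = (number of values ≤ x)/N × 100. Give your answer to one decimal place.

N = 8.
Strictly below 21: 5. Equal to 21: 2.
PR = 7/8 × 100 = 87.5

87.5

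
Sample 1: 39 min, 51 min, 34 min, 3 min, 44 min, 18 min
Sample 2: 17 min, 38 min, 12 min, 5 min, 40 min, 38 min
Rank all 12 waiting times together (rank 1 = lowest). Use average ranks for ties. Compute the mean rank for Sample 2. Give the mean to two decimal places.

5.67

Sorted (ascending): 3, 5, 12, 17, 18, 34, 38, 38, 39, 40, 44, 51
The 2 values of 38 occupy positions 7–8 → average rank (7+8)/2 = 7.5.
Sample 2 values → pooled ranks: 17→4, 38→7.5, 12→3, 5→2, 40→10, 38→7.5
Mean rank = (4 + 7.5 + 3 + 2 + 10 + 7.5) / 6 = 5.67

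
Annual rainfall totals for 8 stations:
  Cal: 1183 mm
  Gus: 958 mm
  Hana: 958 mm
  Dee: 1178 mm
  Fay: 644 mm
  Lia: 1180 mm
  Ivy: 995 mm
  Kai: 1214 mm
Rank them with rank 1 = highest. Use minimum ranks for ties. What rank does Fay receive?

8

Sorted (descending): 1214, 1183, 1180, 1178, 995, 958, 958, 644
The 2 values of 958 occupy positions 6–7 → each gets rank 6.
Fay has value 644 mm → rank 8.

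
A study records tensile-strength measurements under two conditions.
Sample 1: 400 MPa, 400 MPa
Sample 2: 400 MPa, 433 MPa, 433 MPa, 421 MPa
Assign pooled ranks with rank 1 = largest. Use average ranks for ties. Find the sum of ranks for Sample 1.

10

Sorted (descending): 433, 433, 421, 400, 400, 400
The 2 values of 433 occupy positions 1–2 → average rank (1+2)/2 = 1.5.
The 3 values of 400 occupy positions 4–6 → average rank 5.
Sample 1 values → pooled ranks: 400→5, 400→5
Rank sum = 5 + 5 = 10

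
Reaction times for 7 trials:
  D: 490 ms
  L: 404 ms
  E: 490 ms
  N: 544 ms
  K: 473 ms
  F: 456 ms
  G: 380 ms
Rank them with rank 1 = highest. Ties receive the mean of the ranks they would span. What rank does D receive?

2.5

Sorted (descending): 544, 490, 490, 473, 456, 404, 380
The 2 values of 490 occupy positions 2–3 → average rank (2+3)/2 = 2.5.
D has value 490 ms → rank 2.5.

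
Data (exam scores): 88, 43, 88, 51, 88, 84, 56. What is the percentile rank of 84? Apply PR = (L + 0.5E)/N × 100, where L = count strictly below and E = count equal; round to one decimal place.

50.0

N = 7.
Strictly below 84: 3. Equal to 84: 1.
PR = (3 + 0.5·1)/7 × 100 = 50.0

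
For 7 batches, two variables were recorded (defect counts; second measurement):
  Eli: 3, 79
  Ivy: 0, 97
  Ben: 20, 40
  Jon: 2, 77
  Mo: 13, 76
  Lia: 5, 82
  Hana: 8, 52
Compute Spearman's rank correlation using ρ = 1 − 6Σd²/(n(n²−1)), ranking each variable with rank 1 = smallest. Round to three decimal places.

-0.821

Ranks of variable 1: 3, 1, 7, 2, 6, 4, 5
Ranks of variable 2: 5, 7, 1, 4, 3, 6, 2
d = r₁ − r₂: -2, -6, 6, -2, 3, -2, 3
d²: 4, 36, 36, 4, 9, 4, 9; Σd² = 102
ρ = 1 − 6·102/(7·48) = 1 − 612/336 = -0.821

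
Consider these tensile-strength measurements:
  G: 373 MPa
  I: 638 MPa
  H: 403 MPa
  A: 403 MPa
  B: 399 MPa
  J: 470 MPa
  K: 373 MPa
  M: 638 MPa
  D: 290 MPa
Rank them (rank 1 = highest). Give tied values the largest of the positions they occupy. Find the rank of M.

2

Sorted (descending): 638, 638, 470, 403, 403, 399, 373, 373, 290
The 2 values of 638 occupy positions 1–2 → each gets rank 2.
The 2 values of 403 occupy positions 4–5 → each gets rank 5.
The 2 values of 373 occupy positions 7–8 → each gets rank 8.
M has value 638 MPa → rank 2.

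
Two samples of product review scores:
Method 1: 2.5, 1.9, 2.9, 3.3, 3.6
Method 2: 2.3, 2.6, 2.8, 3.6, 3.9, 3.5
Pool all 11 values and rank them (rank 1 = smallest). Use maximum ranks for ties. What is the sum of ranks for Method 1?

27

Sorted (ascending): 1.9, 2.3, 2.5, 2.6, 2.8, 2.9, 3.3, 3.5, 3.6, 3.6, 3.9
The 2 values of 3.6 occupy positions 9–10 → each gets rank 10.
Method 1 values → pooled ranks: 2.5→3, 1.9→1, 2.9→6, 3.3→7, 3.6→10
Rank sum = 3 + 1 + 6 + 7 + 10 = 27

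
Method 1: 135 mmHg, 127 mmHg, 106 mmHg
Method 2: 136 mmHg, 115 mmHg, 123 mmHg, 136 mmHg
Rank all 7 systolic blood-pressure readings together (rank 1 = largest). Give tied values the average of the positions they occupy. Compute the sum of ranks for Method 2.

14

Sorted (descending): 136, 136, 135, 127, 123, 115, 106
The 2 values of 136 occupy positions 1–2 → average rank (1+2)/2 = 1.5.
Method 2 values → pooled ranks: 136→1.5, 115→6, 123→5, 136→1.5
Rank sum = 1.5 + 6 + 5 + 1.5 = 14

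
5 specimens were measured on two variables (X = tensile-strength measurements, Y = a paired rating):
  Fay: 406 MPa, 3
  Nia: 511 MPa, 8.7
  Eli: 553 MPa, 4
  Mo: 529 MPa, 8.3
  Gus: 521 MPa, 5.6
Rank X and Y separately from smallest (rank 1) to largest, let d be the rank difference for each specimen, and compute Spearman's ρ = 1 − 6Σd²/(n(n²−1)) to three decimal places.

Ranks of variable 1: 1, 2, 5, 4, 3
Ranks of variable 2: 1, 5, 2, 4, 3
d = r₁ − r₂: 0, -3, 3, 0, 0
d²: 0, 9, 9, 0, 0; Σd² = 18
ρ = 1 − 6·18/(5·24) = 1 − 108/120 = 0.100

0.100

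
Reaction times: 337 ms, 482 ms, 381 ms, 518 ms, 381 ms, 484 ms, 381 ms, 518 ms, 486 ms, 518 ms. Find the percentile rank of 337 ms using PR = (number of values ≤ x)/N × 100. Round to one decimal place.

10.0

N = 10.
Strictly below 337: 0. Equal to 337: 1.
PR = 1/10 × 100 = 10.0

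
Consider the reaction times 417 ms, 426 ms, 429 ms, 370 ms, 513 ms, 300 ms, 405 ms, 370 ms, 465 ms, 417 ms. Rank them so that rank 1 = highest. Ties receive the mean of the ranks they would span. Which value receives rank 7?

405

Sorted (descending): 513, 465, 429, 426, 417, 417, 405, 370, 370, 300
The 2 values of 417 occupy positions 5–6 → average rank (5+6)/2 = 5.5.
The 2 values of 370 occupy positions 8–9 → average rank (8+9)/2 = 8.5.
Rank 7 → value 405.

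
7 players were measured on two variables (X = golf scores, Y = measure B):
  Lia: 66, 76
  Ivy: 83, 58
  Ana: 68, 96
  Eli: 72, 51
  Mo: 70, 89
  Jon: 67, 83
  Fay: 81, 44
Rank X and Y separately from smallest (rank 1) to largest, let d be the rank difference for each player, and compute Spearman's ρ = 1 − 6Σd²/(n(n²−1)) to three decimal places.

-0.571

Ranks of variable 1: 1, 7, 3, 5, 4, 2, 6
Ranks of variable 2: 4, 3, 7, 2, 6, 5, 1
d = r₁ − r₂: -3, 4, -4, 3, -2, -3, 5
d²: 9, 16, 16, 9, 4, 9, 25; Σd² = 88
ρ = 1 − 6·88/(7·48) = 1 − 528/336 = -0.571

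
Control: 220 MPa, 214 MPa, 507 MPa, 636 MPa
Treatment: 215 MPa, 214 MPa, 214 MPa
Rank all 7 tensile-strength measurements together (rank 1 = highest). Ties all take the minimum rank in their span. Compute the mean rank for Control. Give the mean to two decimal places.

Sorted (descending): 636, 507, 220, 215, 214, 214, 214
The 3 values of 214 occupy positions 5–7 → each gets rank 5.
Control values → pooled ranks: 220→3, 214→5, 507→2, 636→1
Mean rank = (3 + 5 + 2 + 1) / 4 = 2.75

2.75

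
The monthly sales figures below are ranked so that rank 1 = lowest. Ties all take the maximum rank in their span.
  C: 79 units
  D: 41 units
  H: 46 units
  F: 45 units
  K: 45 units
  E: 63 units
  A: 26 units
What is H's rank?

5

Sorted (ascending): 26, 41, 45, 45, 46, 63, 79
The 2 values of 45 occupy positions 3–4 → each gets rank 4.
H has value 46 units → rank 5.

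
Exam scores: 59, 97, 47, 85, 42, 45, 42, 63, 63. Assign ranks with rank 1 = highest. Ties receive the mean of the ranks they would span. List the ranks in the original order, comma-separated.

5, 1, 6, 2, 8.5, 7, 8.5, 3.5, 3.5

Sorted (descending): 97, 85, 63, 63, 59, 47, 45, 42, 42
The 2 values of 63 occupy positions 3–4 → average rank (3+4)/2 = 3.5.
The 2 values of 42 occupy positions 8–9 → average rank (8+9)/2 = 8.5.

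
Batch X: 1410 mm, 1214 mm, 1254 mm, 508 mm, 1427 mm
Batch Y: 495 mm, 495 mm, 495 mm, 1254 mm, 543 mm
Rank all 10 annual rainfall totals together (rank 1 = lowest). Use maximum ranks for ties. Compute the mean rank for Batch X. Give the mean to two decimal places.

7.40

Sorted (ascending): 495, 495, 495, 508, 543, 1214, 1254, 1254, 1410, 1427
The 3 values of 495 occupy positions 1–3 → each gets rank 3.
The 2 values of 1254 occupy positions 7–8 → each gets rank 8.
Batch X values → pooled ranks: 1410→9, 1214→6, 1254→8, 508→4, 1427→10
Mean rank = (9 + 6 + 8 + 4 + 10) / 5 = 7.40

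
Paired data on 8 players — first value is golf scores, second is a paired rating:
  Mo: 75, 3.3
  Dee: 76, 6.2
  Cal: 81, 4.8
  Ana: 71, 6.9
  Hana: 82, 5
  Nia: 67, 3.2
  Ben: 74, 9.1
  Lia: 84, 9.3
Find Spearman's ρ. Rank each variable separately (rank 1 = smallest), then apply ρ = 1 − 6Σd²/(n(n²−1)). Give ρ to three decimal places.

Ranks of variable 1: 4, 5, 6, 2, 7, 1, 3, 8
Ranks of variable 2: 2, 5, 3, 6, 4, 1, 7, 8
d = r₁ − r₂: 2, 0, 3, -4, 3, 0, -4, 0
d²: 4, 0, 9, 16, 9, 0, 16, 0; Σd² = 54
ρ = 1 − 6·54/(8·63) = 1 − 324/504 = 0.357

0.357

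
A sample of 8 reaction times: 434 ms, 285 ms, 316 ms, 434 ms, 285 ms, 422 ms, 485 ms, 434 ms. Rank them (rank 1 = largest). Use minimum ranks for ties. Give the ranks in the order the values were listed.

2, 7, 6, 2, 7, 5, 1, 2

Sorted (descending): 485, 434, 434, 434, 422, 316, 285, 285
The 3 values of 434 occupy positions 2–4 → each gets rank 2.
The 2 values of 285 occupy positions 7–8 → each gets rank 7.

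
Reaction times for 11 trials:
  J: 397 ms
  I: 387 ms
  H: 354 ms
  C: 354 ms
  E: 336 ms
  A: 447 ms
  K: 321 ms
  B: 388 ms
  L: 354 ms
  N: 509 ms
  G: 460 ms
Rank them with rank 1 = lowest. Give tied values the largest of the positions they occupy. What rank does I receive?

6

Sorted (ascending): 321, 336, 354, 354, 354, 387, 388, 397, 447, 460, 509
The 3 values of 354 occupy positions 3–5 → each gets rank 5.
I has value 387 ms → rank 6.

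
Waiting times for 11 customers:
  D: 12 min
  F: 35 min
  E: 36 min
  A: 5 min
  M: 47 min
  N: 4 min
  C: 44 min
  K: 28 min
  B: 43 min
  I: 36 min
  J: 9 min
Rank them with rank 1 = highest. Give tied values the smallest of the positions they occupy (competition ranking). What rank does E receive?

4

Sorted (descending): 47, 44, 43, 36, 36, 35, 28, 12, 9, 5, 4
The 2 values of 36 occupy positions 4–5 → each gets rank 4.
E has value 36 min → rank 4.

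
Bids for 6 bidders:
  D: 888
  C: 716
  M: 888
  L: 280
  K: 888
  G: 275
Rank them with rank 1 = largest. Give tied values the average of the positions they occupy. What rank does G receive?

Sorted (descending): 888, 888, 888, 716, 280, 275
The 3 values of 888 occupy positions 1–3 → average rank 2.
G has value 275 → rank 6.

6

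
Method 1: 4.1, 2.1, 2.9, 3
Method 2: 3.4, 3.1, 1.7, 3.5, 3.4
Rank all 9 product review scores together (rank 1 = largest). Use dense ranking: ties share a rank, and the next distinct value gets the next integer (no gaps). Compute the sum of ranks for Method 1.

19

Sorted (descending): 4.1, 3.5, 3.4, 3.4, 3.1, 3, 2.9, 2.1, 1.7
The 2 values of 3.4 share dense rank 3.
Remaining distinct values take the next consecutive integers.
Method 1 values → pooled ranks: 4.1→1, 2.1→7, 2.9→6, 3→5
Rank sum = 1 + 7 + 6 + 5 = 19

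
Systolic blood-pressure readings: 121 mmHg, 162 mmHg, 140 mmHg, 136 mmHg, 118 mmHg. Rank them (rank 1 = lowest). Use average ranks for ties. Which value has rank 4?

140

Sorted (ascending): 118, 121, 136, 140, 162
No ties — each value takes its position as its rank.
Rank 4 → value 140.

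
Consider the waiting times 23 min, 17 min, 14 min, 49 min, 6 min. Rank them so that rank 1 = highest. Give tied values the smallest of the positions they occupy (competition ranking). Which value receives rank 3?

Sorted (descending): 49, 23, 17, 14, 6
No ties — each value takes its position as its rank.
Rank 3 → value 17.

17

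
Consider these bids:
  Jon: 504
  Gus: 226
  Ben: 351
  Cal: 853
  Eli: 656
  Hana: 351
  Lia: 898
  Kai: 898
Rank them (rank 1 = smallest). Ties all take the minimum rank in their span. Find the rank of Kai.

7

Sorted (ascending): 226, 351, 351, 504, 656, 853, 898, 898
The 2 values of 351 occupy positions 2–3 → each gets rank 2.
The 2 values of 898 occupy positions 7–8 → each gets rank 7.
Kai has value 898 → rank 7.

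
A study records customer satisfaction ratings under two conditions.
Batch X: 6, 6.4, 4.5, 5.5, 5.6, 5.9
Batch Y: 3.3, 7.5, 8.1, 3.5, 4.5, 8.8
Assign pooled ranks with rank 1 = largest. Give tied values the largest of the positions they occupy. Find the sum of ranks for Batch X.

40

Sorted (descending): 8.8, 8.1, 7.5, 6.4, 6, 5.9, 5.6, 5.5, 4.5, 4.5, 3.5, 3.3
The 2 values of 4.5 occupy positions 9–10 → each gets rank 10.
Batch X values → pooled ranks: 6→5, 6.4→4, 4.5→10, 5.5→8, 5.6→7, 5.9→6
Rank sum = 5 + 4 + 10 + 8 + 7 + 6 = 40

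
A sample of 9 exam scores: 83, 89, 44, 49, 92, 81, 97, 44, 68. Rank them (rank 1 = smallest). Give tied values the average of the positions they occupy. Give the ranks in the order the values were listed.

Sorted (ascending): 44, 44, 49, 68, 81, 83, 89, 92, 97
The 2 values of 44 occupy positions 1–2 → average rank (1+2)/2 = 1.5.

6, 7, 1.5, 3, 8, 5, 9, 1.5, 4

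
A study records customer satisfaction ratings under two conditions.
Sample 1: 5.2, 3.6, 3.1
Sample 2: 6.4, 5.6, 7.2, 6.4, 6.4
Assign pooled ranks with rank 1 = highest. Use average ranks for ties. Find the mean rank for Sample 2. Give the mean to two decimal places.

Sorted (descending): 7.2, 6.4, 6.4, 6.4, 5.6, 5.2, 3.6, 3.1
The 3 values of 6.4 occupy positions 2–4 → average rank 3.
Sample 2 values → pooled ranks: 6.4→3, 5.6→5, 7.2→1, 6.4→3, 6.4→3
Mean rank = (3 + 5 + 1 + 3 + 3) / 5 = 3.00

3.00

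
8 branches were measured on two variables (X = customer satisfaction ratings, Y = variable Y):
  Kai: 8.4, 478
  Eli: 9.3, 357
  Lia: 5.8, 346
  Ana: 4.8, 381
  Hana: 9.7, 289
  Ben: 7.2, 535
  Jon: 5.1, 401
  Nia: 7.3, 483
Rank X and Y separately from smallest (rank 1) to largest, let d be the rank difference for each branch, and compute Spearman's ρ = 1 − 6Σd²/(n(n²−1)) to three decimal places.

-0.238

Ranks of variable 1: 6, 7, 3, 1, 8, 4, 2, 5
Ranks of variable 2: 6, 3, 2, 4, 1, 8, 5, 7
d = r₁ − r₂: 0, 4, 1, -3, 7, -4, -3, -2
d²: 0, 16, 1, 9, 49, 16, 9, 4; Σd² = 104
ρ = 1 − 6·104/(8·63) = 1 − 624/504 = -0.238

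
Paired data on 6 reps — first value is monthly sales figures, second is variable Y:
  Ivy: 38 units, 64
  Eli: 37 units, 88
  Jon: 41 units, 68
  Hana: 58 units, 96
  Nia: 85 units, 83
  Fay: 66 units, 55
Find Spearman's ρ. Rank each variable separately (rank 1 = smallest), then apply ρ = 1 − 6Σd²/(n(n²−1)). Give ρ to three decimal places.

Ranks of variable 1: 2, 1, 3, 4, 6, 5
Ranks of variable 2: 2, 5, 3, 6, 4, 1
d = r₁ − r₂: 0, -4, 0, -2, 2, 4
d²: 0, 16, 0, 4, 4, 16; Σd² = 40
ρ = 1 − 6·40/(6·35) = 1 − 240/210 = -0.143

-0.143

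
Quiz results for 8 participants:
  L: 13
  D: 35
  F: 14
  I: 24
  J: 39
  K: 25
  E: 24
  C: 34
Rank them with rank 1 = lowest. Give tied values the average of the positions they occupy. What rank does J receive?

8

Sorted (ascending): 13, 14, 24, 24, 25, 34, 35, 39
The 2 values of 24 occupy positions 3–4 → average rank (3+4)/2 = 3.5.
J has value 39 → rank 8.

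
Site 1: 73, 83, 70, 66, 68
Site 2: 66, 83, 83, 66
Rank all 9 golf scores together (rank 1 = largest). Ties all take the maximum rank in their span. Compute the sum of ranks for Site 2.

Sorted (descending): 83, 83, 83, 73, 70, 68, 66, 66, 66
The 3 values of 83 occupy positions 1–3 → each gets rank 3.
The 3 values of 66 occupy positions 7–9 → each gets rank 9.
Site 2 values → pooled ranks: 66→9, 83→3, 83→3, 66→9
Rank sum = 9 + 3 + 3 + 9 = 24

24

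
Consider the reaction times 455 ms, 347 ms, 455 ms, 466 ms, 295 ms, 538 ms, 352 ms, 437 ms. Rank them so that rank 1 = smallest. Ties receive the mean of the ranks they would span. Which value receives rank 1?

Sorted (ascending): 295, 347, 352, 437, 455, 455, 466, 538
The 2 values of 455 occupy positions 5–6 → average rank (5+6)/2 = 5.5.
Rank 1 → value 295.

295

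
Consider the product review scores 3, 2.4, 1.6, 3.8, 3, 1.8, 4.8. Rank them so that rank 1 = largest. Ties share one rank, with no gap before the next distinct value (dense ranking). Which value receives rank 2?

Sorted (descending): 4.8, 3.8, 3, 3, 2.4, 1.8, 1.6
The 2 values of 3 share dense rank 3.
Remaining distinct values take the next consecutive integers.
Rank 2 → value 3.8.

3.8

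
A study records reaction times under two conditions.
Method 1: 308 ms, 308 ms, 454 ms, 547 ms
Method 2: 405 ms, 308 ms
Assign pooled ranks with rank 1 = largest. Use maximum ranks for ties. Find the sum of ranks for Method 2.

Sorted (descending): 547, 454, 405, 308, 308, 308
The 3 values of 308 occupy positions 4–6 → each gets rank 6.
Method 2 values → pooled ranks: 405→3, 308→6
Rank sum = 3 + 6 = 9

9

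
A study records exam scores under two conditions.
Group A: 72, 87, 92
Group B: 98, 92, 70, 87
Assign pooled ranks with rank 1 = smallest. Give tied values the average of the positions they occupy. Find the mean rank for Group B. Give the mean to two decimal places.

Sorted (ascending): 70, 72, 87, 87, 92, 92, 98
The 2 values of 87 occupy positions 3–4 → average rank (3+4)/2 = 3.5.
The 2 values of 92 occupy positions 5–6 → average rank (5+6)/2 = 5.5.
Group B values → pooled ranks: 98→7, 92→5.5, 70→1, 87→3.5
Mean rank = (7 + 5.5 + 1 + 3.5) / 4 = 4.25

4.25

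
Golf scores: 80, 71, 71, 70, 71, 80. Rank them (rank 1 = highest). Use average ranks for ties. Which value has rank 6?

Sorted (descending): 80, 80, 71, 71, 71, 70
The 2 values of 80 occupy positions 1–2 → average rank (1+2)/2 = 1.5.
The 3 values of 71 occupy positions 3–5 → average rank 4.
Rank 6 → value 70.

70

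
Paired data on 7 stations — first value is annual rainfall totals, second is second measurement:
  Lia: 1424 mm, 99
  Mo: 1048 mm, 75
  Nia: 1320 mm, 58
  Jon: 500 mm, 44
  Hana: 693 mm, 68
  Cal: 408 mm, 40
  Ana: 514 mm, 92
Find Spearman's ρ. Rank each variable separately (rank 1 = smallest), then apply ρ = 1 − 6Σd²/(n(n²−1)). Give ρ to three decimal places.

Ranks of variable 1: 7, 5, 6, 2, 4, 1, 3
Ranks of variable 2: 7, 5, 3, 2, 4, 1, 6
d = r₁ − r₂: 0, 0, 3, 0, 0, 0, -3
d²: 0, 0, 9, 0, 0, 0, 9; Σd² = 18
ρ = 1 − 6·18/(7·48) = 1 − 108/336 = 0.679

0.679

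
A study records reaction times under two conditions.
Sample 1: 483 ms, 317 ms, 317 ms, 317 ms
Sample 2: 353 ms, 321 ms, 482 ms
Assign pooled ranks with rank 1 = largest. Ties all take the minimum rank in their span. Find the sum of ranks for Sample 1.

16

Sorted (descending): 483, 482, 353, 321, 317, 317, 317
The 3 values of 317 occupy positions 5–7 → each gets rank 5.
Sample 1 values → pooled ranks: 483→1, 317→5, 317→5, 317→5
Rank sum = 1 + 5 + 5 + 5 = 16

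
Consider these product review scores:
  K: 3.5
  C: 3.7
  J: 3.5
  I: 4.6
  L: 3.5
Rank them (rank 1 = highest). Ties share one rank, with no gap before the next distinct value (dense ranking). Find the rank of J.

Sorted (descending): 4.6, 3.7, 3.5, 3.5, 3.5
The 3 values of 3.5 share dense rank 3.
Remaining distinct values take the next consecutive integers.
J has value 3.5 → rank 3.

3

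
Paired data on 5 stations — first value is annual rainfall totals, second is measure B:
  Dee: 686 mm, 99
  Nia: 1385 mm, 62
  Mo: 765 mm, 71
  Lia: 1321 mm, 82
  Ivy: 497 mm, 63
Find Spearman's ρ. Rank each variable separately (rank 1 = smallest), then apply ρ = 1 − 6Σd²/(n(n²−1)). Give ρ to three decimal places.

Ranks of variable 1: 2, 5, 3, 4, 1
Ranks of variable 2: 5, 1, 3, 4, 2
d = r₁ − r₂: -3, 4, 0, 0, -1
d²: 9, 16, 0, 0, 1; Σd² = 26
ρ = 1 − 6·26/(5·24) = 1 − 156/120 = -0.300

-0.300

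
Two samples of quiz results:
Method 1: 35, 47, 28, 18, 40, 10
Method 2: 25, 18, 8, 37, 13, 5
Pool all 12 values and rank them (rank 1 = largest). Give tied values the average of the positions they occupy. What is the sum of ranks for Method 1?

29.5

Sorted (descending): 47, 40, 37, 35, 28, 25, 18, 18, 13, 10, 8, 5
The 2 values of 18 occupy positions 7–8 → average rank (7+8)/2 = 7.5.
Method 1 values → pooled ranks: 35→4, 47→1, 28→5, 18→7.5, 40→2, 10→10
Rank sum = 4 + 1 + 5 + 7.5 + 2 + 10 = 29.5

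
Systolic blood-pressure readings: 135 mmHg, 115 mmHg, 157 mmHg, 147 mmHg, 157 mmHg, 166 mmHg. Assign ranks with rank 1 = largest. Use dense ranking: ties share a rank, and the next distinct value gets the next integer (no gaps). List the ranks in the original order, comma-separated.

Sorted (descending): 166, 157, 157, 147, 135, 115
The 2 values of 157 share dense rank 2.
Remaining distinct values take the next consecutive integers.

4, 5, 2, 3, 2, 1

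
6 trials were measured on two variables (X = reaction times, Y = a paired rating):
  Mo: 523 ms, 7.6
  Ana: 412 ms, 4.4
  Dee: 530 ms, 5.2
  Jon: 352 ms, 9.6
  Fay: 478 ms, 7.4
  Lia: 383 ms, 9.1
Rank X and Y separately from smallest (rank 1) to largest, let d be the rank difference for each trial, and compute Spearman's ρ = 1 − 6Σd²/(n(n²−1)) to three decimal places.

Ranks of variable 1: 5, 3, 6, 1, 4, 2
Ranks of variable 2: 4, 1, 2, 6, 3, 5
d = r₁ − r₂: 1, 2, 4, -5, 1, -3
d²: 1, 4, 16, 25, 1, 9; Σd² = 56
ρ = 1 − 6·56/(6·35) = 1 − 336/210 = -0.600

-0.600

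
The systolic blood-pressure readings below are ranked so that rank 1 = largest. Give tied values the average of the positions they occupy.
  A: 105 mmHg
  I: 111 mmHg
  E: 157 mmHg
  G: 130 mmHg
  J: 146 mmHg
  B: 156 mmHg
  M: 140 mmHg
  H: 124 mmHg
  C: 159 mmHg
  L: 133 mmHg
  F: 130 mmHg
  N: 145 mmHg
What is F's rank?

Sorted (descending): 159, 157, 156, 146, 145, 140, 133, 130, 130, 124, 111, 105
The 2 values of 130 occupy positions 8–9 → average rank (8+9)/2 = 8.5.
F has value 130 mmHg → rank 8.5.

8.5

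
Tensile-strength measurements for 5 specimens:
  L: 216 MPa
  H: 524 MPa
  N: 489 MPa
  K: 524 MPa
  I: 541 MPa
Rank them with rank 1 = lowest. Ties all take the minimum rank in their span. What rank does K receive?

3

Sorted (ascending): 216, 489, 524, 524, 541
The 2 values of 524 occupy positions 3–4 → each gets rank 3.
K has value 524 MPa → rank 3.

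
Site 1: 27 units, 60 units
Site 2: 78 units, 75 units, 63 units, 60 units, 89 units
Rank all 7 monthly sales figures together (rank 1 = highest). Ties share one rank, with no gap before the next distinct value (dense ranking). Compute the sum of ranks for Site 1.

Sorted (descending): 89, 78, 75, 63, 60, 60, 27
The 2 values of 60 share dense rank 5.
Remaining distinct values take the next consecutive integers.
Site 1 values → pooled ranks: 27→6, 60→5
Rank sum = 6 + 5 = 11

11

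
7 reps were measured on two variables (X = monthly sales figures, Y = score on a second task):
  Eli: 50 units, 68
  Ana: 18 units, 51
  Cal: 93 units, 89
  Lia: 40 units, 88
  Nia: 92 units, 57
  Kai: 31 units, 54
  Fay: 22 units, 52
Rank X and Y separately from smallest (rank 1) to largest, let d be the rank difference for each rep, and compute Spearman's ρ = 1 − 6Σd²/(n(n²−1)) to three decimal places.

0.857

Ranks of variable 1: 5, 1, 7, 4, 6, 3, 2
Ranks of variable 2: 5, 1, 7, 6, 4, 3, 2
d = r₁ − r₂: 0, 0, 0, -2, 2, 0, 0
d²: 0, 0, 0, 4, 4, 0, 0; Σd² = 8
ρ = 1 − 6·8/(7·48) = 1 − 48/336 = 0.857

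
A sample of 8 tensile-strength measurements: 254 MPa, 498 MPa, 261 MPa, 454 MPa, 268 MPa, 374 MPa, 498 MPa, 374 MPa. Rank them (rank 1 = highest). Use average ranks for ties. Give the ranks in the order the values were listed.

8, 1.5, 7, 3, 6, 4.5, 1.5, 4.5

Sorted (descending): 498, 498, 454, 374, 374, 268, 261, 254
The 2 values of 498 occupy positions 1–2 → average rank (1+2)/2 = 1.5.
The 2 values of 374 occupy positions 4–5 → average rank (4+5)/2 = 4.5.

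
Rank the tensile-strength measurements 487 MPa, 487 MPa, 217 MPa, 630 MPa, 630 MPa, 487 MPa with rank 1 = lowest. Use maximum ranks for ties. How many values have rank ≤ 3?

1

Sorted (ascending): 217, 487, 487, 487, 630, 630
The 3 values of 487 occupy positions 2–4 → each gets rank 4.
The 2 values of 630 occupy positions 5–6 → each gets rank 6.
Ranks ≤ 3: {1} → 1 value.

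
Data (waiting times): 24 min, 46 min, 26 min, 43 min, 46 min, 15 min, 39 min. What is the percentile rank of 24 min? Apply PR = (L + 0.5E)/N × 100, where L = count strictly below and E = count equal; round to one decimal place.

21.4

N = 7.
Strictly below 24: 1. Equal to 24: 1.
PR = (1 + 0.5·1)/7 × 100 = 21.4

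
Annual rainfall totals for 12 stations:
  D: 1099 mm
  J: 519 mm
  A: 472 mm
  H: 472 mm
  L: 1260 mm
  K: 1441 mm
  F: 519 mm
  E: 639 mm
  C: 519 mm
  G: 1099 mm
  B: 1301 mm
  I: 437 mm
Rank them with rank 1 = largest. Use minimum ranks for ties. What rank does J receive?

Sorted (descending): 1441, 1301, 1260, 1099, 1099, 639, 519, 519, 519, 472, 472, 437
The 2 values of 1099 occupy positions 4–5 → each gets rank 4.
The 3 values of 519 occupy positions 7–9 → each gets rank 7.
The 2 values of 472 occupy positions 10–11 → each gets rank 10.
J has value 519 mm → rank 7.

7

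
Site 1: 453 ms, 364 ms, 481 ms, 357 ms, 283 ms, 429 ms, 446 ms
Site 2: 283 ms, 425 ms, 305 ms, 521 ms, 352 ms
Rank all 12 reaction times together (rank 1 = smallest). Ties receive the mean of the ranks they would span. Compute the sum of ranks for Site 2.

27.5

Sorted (ascending): 283, 283, 305, 352, 357, 364, 425, 429, 446, 453, 481, 521
The 2 values of 283 occupy positions 1–2 → average rank (1+2)/2 = 1.5.
Site 2 values → pooled ranks: 283→1.5, 425→7, 305→3, 521→12, 352→4
Rank sum = 1.5 + 7 + 3 + 12 + 4 = 27.5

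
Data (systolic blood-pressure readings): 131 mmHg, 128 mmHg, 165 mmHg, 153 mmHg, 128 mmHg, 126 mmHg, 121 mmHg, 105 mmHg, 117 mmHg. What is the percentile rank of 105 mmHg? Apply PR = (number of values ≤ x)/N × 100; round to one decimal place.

11.1

N = 9.
Strictly below 105: 0. Equal to 105: 1.
PR = 1/9 × 100 = 11.1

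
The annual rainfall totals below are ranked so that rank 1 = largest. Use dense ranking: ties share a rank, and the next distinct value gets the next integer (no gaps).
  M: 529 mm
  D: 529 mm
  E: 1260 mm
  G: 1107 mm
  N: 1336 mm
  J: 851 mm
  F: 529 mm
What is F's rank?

5

Sorted (descending): 1336, 1260, 1107, 851, 529, 529, 529
The 3 values of 529 share dense rank 5.
Remaining distinct values take the next consecutive integers.
F has value 529 mm → rank 5.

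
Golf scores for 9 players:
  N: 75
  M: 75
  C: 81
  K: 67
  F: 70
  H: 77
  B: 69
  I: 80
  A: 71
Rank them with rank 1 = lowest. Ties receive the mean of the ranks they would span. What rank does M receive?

Sorted (ascending): 67, 69, 70, 71, 75, 75, 77, 80, 81
The 2 values of 75 occupy positions 5–6 → average rank (5+6)/2 = 5.5.
M has value 75 → rank 5.5.

5.5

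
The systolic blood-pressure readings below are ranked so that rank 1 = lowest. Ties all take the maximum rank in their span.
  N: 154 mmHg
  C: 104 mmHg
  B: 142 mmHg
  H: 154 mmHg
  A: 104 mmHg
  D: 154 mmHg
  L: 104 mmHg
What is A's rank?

Sorted (ascending): 104, 104, 104, 142, 154, 154, 154
The 3 values of 104 occupy positions 1–3 → each gets rank 3.
The 3 values of 154 occupy positions 5–7 → each gets rank 7.
A has value 104 mmHg → rank 3.

3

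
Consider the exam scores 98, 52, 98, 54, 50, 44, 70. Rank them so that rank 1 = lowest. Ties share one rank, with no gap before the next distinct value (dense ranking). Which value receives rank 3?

52

Sorted (ascending): 44, 50, 52, 54, 70, 98, 98
The 2 values of 98 share dense rank 6.
Remaining distinct values take the next consecutive integers.
Rank 3 → value 52.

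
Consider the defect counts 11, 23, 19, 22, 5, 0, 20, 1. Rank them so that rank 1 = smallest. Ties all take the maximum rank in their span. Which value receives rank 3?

Sorted (ascending): 0, 1, 5, 11, 19, 20, 22, 23
No ties — each value takes its position as its rank.
Rank 3 → value 5.

5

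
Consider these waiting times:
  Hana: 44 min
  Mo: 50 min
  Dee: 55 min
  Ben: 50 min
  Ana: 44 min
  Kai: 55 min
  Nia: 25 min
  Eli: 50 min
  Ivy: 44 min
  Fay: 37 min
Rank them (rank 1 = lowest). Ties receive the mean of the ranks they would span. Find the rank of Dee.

Sorted (ascending): 25, 37, 44, 44, 44, 50, 50, 50, 55, 55
The 3 values of 44 occupy positions 3–5 → average rank 4.
The 3 values of 50 occupy positions 6–8 → average rank 7.
The 2 values of 55 occupy positions 9–10 → average rank (9+10)/2 = 9.5.
Dee has value 55 min → rank 9.5.

9.5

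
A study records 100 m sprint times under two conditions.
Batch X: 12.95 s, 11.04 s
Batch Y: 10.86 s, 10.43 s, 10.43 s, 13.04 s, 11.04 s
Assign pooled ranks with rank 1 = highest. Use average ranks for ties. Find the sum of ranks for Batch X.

Sorted (descending): 13.04, 12.95, 11.04, 11.04, 10.86, 10.43, 10.43
The 2 values of 11.04 occupy positions 3–4 → average rank (3+4)/2 = 3.5.
The 2 values of 10.43 occupy positions 6–7 → average rank (6+7)/2 = 6.5.
Batch X values → pooled ranks: 12.95→2, 11.04→3.5
Rank sum = 2 + 3.5 = 5.5

5.5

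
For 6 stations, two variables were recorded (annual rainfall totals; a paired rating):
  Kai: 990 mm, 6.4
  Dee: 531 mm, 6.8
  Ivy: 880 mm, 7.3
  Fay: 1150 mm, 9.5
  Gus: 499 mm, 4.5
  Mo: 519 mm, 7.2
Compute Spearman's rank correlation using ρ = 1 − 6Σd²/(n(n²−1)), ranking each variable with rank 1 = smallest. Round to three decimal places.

Ranks of variable 1: 5, 3, 4, 6, 1, 2
Ranks of variable 2: 2, 3, 5, 6, 1, 4
d = r₁ − r₂: 3, 0, -1, 0, 0, -2
d²: 9, 0, 1, 0, 0, 4; Σd² = 14
ρ = 1 − 6·14/(6·35) = 1 − 84/210 = 0.600

0.600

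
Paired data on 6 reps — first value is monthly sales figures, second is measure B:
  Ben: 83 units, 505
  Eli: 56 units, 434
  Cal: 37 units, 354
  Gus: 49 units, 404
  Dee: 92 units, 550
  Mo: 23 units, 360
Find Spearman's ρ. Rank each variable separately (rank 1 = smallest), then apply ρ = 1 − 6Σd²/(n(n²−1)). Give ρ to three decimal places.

0.943

Ranks of variable 1: 5, 4, 2, 3, 6, 1
Ranks of variable 2: 5, 4, 1, 3, 6, 2
d = r₁ − r₂: 0, 0, 1, 0, 0, -1
d²: 0, 0, 1, 0, 0, 1; Σd² = 2
ρ = 1 − 6·2/(6·35) = 1 − 12/210 = 0.943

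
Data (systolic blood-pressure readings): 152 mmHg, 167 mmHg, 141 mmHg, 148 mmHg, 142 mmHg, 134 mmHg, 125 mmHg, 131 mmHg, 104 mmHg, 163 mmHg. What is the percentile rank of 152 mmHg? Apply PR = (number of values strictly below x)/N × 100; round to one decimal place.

70.0

N = 10.
Strictly below 152: 7. Equal to 152: 1.
PR = 7/10 × 100 = 70.0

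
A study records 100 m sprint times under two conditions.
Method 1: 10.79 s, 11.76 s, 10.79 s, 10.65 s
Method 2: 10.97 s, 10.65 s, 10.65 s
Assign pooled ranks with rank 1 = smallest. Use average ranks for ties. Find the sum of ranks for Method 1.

18

Sorted (ascending): 10.65, 10.65, 10.65, 10.79, 10.79, 10.97, 11.76
The 3 values of 10.65 occupy positions 1–3 → average rank 2.
The 2 values of 10.79 occupy positions 4–5 → average rank (4+5)/2 = 4.5.
Method 1 values → pooled ranks: 10.79→4.5, 11.76→7, 10.79→4.5, 10.65→2
Rank sum = 4.5 + 7 + 4.5 + 2 = 18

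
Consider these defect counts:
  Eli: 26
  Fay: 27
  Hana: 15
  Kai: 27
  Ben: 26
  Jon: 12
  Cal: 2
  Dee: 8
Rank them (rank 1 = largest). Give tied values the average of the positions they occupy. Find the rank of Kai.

1.5

Sorted (descending): 27, 27, 26, 26, 15, 12, 8, 2
The 2 values of 27 occupy positions 1–2 → average rank (1+2)/2 = 1.5.
The 2 values of 26 occupy positions 3–4 → average rank (3+4)/2 = 3.5.
Kai has value 27 → rank 1.5.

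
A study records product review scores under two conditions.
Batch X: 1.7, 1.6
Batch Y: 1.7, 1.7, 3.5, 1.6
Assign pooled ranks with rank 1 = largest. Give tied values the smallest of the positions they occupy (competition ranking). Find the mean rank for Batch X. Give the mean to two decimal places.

3.50

Sorted (descending): 3.5, 1.7, 1.7, 1.7, 1.6, 1.6
The 3 values of 1.7 occupy positions 2–4 → each gets rank 2.
The 2 values of 1.6 occupy positions 5–6 → each gets rank 5.
Batch X values → pooled ranks: 1.7→2, 1.6→5
Mean rank = (2 + 5) / 2 = 3.50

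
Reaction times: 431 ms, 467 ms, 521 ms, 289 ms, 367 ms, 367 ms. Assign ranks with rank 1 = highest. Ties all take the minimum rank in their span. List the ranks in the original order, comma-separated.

Sorted (descending): 521, 467, 431, 367, 367, 289
The 2 values of 367 occupy positions 4–5 → each gets rank 4.

3, 2, 1, 6, 4, 4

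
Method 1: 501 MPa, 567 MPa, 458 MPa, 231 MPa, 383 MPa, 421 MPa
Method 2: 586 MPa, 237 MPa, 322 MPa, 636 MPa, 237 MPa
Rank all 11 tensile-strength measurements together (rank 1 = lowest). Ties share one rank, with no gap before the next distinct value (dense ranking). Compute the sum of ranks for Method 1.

Sorted (ascending): 231, 237, 237, 322, 383, 421, 458, 501, 567, 586, 636
The 2 values of 237 share dense rank 2.
Remaining distinct values take the next consecutive integers.
Method 1 values → pooled ranks: 501→7, 567→8, 458→6, 231→1, 383→4, 421→5
Rank sum = 7 + 8 + 6 + 1 + 4 + 5 = 31

31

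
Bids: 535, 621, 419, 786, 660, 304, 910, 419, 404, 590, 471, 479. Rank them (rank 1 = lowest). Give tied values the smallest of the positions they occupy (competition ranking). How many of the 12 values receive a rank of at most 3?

Sorted (ascending): 304, 404, 419, 419, 471, 479, 535, 590, 621, 660, 786, 910
The 2 values of 419 occupy positions 3–4 → each gets rank 3.
Ranks ≤ 3: {1, 2, 3, 3} → 4 values.

4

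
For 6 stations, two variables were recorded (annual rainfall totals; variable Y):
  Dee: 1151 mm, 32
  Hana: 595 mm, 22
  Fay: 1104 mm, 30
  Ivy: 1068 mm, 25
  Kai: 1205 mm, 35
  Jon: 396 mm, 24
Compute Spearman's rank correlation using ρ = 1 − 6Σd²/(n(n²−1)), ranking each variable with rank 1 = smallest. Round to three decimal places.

0.943

Ranks of variable 1: 5, 2, 4, 3, 6, 1
Ranks of variable 2: 5, 1, 4, 3, 6, 2
d = r₁ − r₂: 0, 1, 0, 0, 0, -1
d²: 0, 1, 0, 0, 0, 1; Σd² = 2
ρ = 1 − 6·2/(6·35) = 1 − 12/210 = 0.943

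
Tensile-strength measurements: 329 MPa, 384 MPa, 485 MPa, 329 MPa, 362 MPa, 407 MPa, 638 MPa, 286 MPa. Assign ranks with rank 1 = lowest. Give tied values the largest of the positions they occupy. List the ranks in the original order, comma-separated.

Sorted (ascending): 286, 329, 329, 362, 384, 407, 485, 638
The 2 values of 329 occupy positions 2–3 → each gets rank 3.

3, 5, 7, 3, 4, 6, 8, 1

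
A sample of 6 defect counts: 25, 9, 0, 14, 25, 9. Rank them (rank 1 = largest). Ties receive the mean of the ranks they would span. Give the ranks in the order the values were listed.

1.5, 4.5, 6, 3, 1.5, 4.5

Sorted (descending): 25, 25, 14, 9, 9, 0
The 2 values of 25 occupy positions 1–2 → average rank (1+2)/2 = 1.5.
The 2 values of 9 occupy positions 4–5 → average rank (4+5)/2 = 4.5.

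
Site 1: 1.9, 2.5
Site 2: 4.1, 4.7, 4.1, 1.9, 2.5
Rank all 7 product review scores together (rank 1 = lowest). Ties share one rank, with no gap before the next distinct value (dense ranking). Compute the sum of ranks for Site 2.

Sorted (ascending): 1.9, 1.9, 2.5, 2.5, 4.1, 4.1, 4.7
The 2 values of 1.9 share dense rank 1.
The 2 values of 2.5 share dense rank 2.
The 2 values of 4.1 share dense rank 3.
Remaining distinct values take the next consecutive integers.
Site 2 values → pooled ranks: 4.1→3, 4.7→4, 4.1→3, 1.9→1, 2.5→2
Rank sum = 3 + 4 + 3 + 1 + 2 = 13

13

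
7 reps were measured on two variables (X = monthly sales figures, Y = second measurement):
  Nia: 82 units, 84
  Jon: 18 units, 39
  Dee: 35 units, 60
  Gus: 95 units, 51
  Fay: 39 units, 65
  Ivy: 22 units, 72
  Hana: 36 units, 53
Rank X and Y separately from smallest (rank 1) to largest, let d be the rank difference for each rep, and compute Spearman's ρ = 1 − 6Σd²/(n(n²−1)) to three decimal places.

Ranks of variable 1: 6, 1, 3, 7, 5, 2, 4
Ranks of variable 2: 7, 1, 4, 2, 5, 6, 3
d = r₁ − r₂: -1, 0, -1, 5, 0, -4, 1
d²: 1, 0, 1, 25, 0, 16, 1; Σd² = 44
ρ = 1 − 6·44/(7·48) = 1 − 264/336 = 0.214

0.214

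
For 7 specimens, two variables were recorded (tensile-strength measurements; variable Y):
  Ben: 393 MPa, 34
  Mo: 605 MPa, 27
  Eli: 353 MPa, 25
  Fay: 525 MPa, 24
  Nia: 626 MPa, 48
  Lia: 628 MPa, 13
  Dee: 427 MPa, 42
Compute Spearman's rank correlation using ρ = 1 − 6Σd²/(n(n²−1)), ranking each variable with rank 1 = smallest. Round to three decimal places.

-0.143

Ranks of variable 1: 2, 5, 1, 4, 6, 7, 3
Ranks of variable 2: 5, 4, 3, 2, 7, 1, 6
d = r₁ − r₂: -3, 1, -2, 2, -1, 6, -3
d²: 9, 1, 4, 4, 1, 36, 9; Σd² = 64
ρ = 1 − 6·64/(7·48) = 1 − 384/336 = -0.143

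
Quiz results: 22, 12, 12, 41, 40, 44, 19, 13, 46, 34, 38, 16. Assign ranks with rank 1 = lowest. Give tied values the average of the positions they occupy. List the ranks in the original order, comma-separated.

Sorted (ascending): 12, 12, 13, 16, 19, 22, 34, 38, 40, 41, 44, 46
The 2 values of 12 occupy positions 1–2 → average rank (1+2)/2 = 1.5.

6, 1.5, 1.5, 10, 9, 11, 5, 3, 12, 7, 8, 4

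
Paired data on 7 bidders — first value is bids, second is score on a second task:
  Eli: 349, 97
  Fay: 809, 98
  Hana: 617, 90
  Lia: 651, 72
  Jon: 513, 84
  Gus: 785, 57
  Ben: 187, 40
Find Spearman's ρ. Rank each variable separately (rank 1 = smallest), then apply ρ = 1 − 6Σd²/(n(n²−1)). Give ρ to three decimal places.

Ranks of variable 1: 2, 7, 4, 5, 3, 6, 1
Ranks of variable 2: 6, 7, 5, 3, 4, 2, 1
d = r₁ − r₂: -4, 0, -1, 2, -1, 4, 0
d²: 16, 0, 1, 4, 1, 16, 0; Σd² = 38
ρ = 1 − 6·38/(7·48) = 1 − 228/336 = 0.321

0.321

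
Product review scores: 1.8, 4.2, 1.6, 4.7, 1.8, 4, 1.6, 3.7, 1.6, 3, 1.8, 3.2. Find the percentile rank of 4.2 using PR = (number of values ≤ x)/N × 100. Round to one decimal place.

N = 12.
Strictly below 4.2: 10. Equal to 4.2: 1.
PR = 11/12 × 100 = 91.7

91.7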